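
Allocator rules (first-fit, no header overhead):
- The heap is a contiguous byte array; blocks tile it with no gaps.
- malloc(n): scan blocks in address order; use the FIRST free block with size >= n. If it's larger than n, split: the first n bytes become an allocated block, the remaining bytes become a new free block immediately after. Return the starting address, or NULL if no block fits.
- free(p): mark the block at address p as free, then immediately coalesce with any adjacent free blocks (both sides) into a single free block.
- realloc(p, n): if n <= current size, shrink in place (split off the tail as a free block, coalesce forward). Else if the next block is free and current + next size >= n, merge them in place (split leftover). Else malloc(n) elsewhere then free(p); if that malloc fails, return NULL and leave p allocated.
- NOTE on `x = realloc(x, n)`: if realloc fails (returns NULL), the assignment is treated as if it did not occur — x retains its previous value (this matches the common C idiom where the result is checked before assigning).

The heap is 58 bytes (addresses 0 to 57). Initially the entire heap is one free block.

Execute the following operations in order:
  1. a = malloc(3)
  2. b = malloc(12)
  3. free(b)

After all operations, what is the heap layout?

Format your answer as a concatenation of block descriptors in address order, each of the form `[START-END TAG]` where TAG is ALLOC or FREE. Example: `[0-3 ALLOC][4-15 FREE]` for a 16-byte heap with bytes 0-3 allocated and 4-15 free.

Answer: [0-2 ALLOC][3-57 FREE]

Derivation:
Op 1: a = malloc(3) -> a = 0; heap: [0-2 ALLOC][3-57 FREE]
Op 2: b = malloc(12) -> b = 3; heap: [0-2 ALLOC][3-14 ALLOC][15-57 FREE]
Op 3: free(b) -> (freed b); heap: [0-2 ALLOC][3-57 FREE]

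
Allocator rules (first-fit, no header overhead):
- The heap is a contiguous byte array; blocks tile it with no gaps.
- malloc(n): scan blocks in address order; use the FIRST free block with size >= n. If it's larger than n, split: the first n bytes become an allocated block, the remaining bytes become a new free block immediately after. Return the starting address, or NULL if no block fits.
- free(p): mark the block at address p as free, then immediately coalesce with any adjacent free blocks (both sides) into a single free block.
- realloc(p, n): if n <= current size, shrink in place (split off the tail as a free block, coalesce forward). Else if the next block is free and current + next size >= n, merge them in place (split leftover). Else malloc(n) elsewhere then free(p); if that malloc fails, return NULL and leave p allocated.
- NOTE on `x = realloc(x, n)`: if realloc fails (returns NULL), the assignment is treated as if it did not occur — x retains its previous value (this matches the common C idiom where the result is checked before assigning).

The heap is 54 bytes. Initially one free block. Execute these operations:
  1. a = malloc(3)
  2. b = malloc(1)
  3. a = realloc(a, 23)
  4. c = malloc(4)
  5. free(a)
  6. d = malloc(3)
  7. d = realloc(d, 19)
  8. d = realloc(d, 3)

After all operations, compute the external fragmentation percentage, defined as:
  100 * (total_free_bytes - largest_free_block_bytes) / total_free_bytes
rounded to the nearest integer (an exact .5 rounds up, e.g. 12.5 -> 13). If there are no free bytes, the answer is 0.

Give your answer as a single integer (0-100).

Answer: 50

Derivation:
Op 1: a = malloc(3) -> a = 0; heap: [0-2 ALLOC][3-53 FREE]
Op 2: b = malloc(1) -> b = 3; heap: [0-2 ALLOC][3-3 ALLOC][4-53 FREE]
Op 3: a = realloc(a, 23) -> a = 4; heap: [0-2 FREE][3-3 ALLOC][4-26 ALLOC][27-53 FREE]
Op 4: c = malloc(4) -> c = 27; heap: [0-2 FREE][3-3 ALLOC][4-26 ALLOC][27-30 ALLOC][31-53 FREE]
Op 5: free(a) -> (freed a); heap: [0-2 FREE][3-3 ALLOC][4-26 FREE][27-30 ALLOC][31-53 FREE]
Op 6: d = malloc(3) -> d = 0; heap: [0-2 ALLOC][3-3 ALLOC][4-26 FREE][27-30 ALLOC][31-53 FREE]
Op 7: d = realloc(d, 19) -> d = 4; heap: [0-2 FREE][3-3 ALLOC][4-22 ALLOC][23-26 FREE][27-30 ALLOC][31-53 FREE]
Op 8: d = realloc(d, 3) -> d = 4; heap: [0-2 FREE][3-3 ALLOC][4-6 ALLOC][7-26 FREE][27-30 ALLOC][31-53 FREE]
Free blocks: [3 20 23] total_free=46 largest=23 -> 100*(46-23)/46 = 2300/46 = 50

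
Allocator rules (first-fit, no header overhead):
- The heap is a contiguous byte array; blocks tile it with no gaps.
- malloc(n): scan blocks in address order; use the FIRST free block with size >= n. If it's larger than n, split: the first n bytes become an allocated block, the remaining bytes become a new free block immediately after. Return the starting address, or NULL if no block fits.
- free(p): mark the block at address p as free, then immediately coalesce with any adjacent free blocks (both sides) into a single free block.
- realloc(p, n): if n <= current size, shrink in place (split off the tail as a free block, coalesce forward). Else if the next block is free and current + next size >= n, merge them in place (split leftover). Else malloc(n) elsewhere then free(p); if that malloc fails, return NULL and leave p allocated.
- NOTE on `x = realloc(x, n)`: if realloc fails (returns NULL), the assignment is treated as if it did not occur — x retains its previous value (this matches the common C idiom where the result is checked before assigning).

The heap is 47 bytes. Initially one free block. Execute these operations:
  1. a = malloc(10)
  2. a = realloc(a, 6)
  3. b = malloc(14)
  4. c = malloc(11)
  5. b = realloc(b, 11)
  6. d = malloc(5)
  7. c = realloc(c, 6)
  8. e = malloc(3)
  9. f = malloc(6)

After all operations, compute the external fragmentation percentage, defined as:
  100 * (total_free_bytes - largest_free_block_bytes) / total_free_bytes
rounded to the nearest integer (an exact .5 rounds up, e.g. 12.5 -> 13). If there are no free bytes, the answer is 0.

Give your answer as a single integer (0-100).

Op 1: a = malloc(10) -> a = 0; heap: [0-9 ALLOC][10-46 FREE]
Op 2: a = realloc(a, 6) -> a = 0; heap: [0-5 ALLOC][6-46 FREE]
Op 3: b = malloc(14) -> b = 6; heap: [0-5 ALLOC][6-19 ALLOC][20-46 FREE]
Op 4: c = malloc(11) -> c = 20; heap: [0-5 ALLOC][6-19 ALLOC][20-30 ALLOC][31-46 FREE]
Op 5: b = realloc(b, 11) -> b = 6; heap: [0-5 ALLOC][6-16 ALLOC][17-19 FREE][20-30 ALLOC][31-46 FREE]
Op 6: d = malloc(5) -> d = 31; heap: [0-5 ALLOC][6-16 ALLOC][17-19 FREE][20-30 ALLOC][31-35 ALLOC][36-46 FREE]
Op 7: c = realloc(c, 6) -> c = 20; heap: [0-5 ALLOC][6-16 ALLOC][17-19 FREE][20-25 ALLOC][26-30 FREE][31-35 ALLOC][36-46 FREE]
Op 8: e = malloc(3) -> e = 17; heap: [0-5 ALLOC][6-16 ALLOC][17-19 ALLOC][20-25 ALLOC][26-30 FREE][31-35 ALLOC][36-46 FREE]
Op 9: f = malloc(6) -> f = 36; heap: [0-5 ALLOC][6-16 ALLOC][17-19 ALLOC][20-25 ALLOC][26-30 FREE][31-35 ALLOC][36-41 ALLOC][42-46 FREE]
Free blocks: [5 5] total_free=10 largest=5 -> 100*(10-5)/10 = 500/10 = 50

Answer: 50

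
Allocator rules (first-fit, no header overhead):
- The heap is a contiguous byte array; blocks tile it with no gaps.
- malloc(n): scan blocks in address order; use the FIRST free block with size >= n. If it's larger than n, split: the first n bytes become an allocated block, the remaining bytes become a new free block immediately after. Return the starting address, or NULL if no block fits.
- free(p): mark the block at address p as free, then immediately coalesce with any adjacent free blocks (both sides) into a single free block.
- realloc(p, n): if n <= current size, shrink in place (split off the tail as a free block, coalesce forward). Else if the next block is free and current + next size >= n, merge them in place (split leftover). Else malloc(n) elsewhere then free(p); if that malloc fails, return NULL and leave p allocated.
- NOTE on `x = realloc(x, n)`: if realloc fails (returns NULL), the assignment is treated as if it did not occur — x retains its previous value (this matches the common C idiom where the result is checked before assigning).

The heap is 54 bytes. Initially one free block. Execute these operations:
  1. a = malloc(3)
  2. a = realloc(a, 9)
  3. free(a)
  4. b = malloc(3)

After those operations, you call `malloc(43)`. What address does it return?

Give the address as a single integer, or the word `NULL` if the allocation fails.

Op 1: a = malloc(3) -> a = 0; heap: [0-2 ALLOC][3-53 FREE]
Op 2: a = realloc(a, 9) -> a = 0; heap: [0-8 ALLOC][9-53 FREE]
Op 3: free(a) -> (freed a); heap: [0-53 FREE]
Op 4: b = malloc(3) -> b = 0; heap: [0-2 ALLOC][3-53 FREE]
malloc(43): first-fit scan over [0-2 ALLOC][3-53 FREE] -> 3

Answer: 3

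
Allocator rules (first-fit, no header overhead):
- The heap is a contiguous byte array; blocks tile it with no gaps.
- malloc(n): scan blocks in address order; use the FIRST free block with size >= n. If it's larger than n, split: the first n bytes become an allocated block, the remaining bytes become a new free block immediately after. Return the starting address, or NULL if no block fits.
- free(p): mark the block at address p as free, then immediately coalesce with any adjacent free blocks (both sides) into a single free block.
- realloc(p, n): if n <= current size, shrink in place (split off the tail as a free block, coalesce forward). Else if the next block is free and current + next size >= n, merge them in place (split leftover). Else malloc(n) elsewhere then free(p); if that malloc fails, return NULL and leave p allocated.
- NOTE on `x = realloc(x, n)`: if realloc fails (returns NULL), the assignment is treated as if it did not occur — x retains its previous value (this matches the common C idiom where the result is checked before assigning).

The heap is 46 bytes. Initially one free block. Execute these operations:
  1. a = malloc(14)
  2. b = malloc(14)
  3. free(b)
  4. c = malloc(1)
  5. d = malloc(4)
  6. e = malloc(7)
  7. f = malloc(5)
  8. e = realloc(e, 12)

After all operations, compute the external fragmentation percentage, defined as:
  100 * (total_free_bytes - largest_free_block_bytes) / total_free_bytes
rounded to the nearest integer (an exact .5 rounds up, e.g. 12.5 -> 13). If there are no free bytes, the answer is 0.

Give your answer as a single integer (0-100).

Answer: 30

Derivation:
Op 1: a = malloc(14) -> a = 0; heap: [0-13 ALLOC][14-45 FREE]
Op 2: b = malloc(14) -> b = 14; heap: [0-13 ALLOC][14-27 ALLOC][28-45 FREE]
Op 3: free(b) -> (freed b); heap: [0-13 ALLOC][14-45 FREE]
Op 4: c = malloc(1) -> c = 14; heap: [0-13 ALLOC][14-14 ALLOC][15-45 FREE]
Op 5: d = malloc(4) -> d = 15; heap: [0-13 ALLOC][14-14 ALLOC][15-18 ALLOC][19-45 FREE]
Op 6: e = malloc(7) -> e = 19; heap: [0-13 ALLOC][14-14 ALLOC][15-18 ALLOC][19-25 ALLOC][26-45 FREE]
Op 7: f = malloc(5) -> f = 26; heap: [0-13 ALLOC][14-14 ALLOC][15-18 ALLOC][19-25 ALLOC][26-30 ALLOC][31-45 FREE]
Op 8: e = realloc(e, 12) -> e = 31; heap: [0-13 ALLOC][14-14 ALLOC][15-18 ALLOC][19-25 FREE][26-30 ALLOC][31-42 ALLOC][43-45 FREE]
Free blocks: [7 3] total_free=10 largest=7 -> 100*(10-7)/10 = 300/10 = 30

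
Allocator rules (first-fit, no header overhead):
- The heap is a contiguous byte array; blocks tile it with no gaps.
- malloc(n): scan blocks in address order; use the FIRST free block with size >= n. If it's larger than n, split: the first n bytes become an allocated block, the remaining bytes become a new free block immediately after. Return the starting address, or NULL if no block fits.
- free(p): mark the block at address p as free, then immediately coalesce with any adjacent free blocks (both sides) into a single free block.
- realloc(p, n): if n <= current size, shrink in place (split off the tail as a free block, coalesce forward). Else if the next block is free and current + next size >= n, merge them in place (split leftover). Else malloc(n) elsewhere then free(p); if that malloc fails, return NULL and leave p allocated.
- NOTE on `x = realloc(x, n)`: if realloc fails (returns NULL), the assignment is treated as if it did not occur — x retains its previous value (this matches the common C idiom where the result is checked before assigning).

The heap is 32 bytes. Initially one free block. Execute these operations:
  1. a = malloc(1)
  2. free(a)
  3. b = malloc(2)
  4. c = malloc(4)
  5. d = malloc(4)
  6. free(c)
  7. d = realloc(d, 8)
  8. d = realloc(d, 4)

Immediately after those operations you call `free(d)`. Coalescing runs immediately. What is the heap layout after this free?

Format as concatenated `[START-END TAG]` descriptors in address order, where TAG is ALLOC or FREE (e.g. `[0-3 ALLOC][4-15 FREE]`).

Op 1: a = malloc(1) -> a = 0; heap: [0-0 ALLOC][1-31 FREE]
Op 2: free(a) -> (freed a); heap: [0-31 FREE]
Op 3: b = malloc(2) -> b = 0; heap: [0-1 ALLOC][2-31 FREE]
Op 4: c = malloc(4) -> c = 2; heap: [0-1 ALLOC][2-5 ALLOC][6-31 FREE]
Op 5: d = malloc(4) -> d = 6; heap: [0-1 ALLOC][2-5 ALLOC][6-9 ALLOC][10-31 FREE]
Op 6: free(c) -> (freed c); heap: [0-1 ALLOC][2-5 FREE][6-9 ALLOC][10-31 FREE]
Op 7: d = realloc(d, 8) -> d = 6; heap: [0-1 ALLOC][2-5 FREE][6-13 ALLOC][14-31 FREE]
Op 8: d = realloc(d, 4) -> d = 6; heap: [0-1 ALLOC][2-5 FREE][6-9 ALLOC][10-31 FREE]
free(d): d = 6 -> block [6-9 ALLOC]; mark free, coalesce with adjacent free neighbors -> [0-1 ALLOC][2-31 FREE]

Answer: [0-1 ALLOC][2-31 FREE]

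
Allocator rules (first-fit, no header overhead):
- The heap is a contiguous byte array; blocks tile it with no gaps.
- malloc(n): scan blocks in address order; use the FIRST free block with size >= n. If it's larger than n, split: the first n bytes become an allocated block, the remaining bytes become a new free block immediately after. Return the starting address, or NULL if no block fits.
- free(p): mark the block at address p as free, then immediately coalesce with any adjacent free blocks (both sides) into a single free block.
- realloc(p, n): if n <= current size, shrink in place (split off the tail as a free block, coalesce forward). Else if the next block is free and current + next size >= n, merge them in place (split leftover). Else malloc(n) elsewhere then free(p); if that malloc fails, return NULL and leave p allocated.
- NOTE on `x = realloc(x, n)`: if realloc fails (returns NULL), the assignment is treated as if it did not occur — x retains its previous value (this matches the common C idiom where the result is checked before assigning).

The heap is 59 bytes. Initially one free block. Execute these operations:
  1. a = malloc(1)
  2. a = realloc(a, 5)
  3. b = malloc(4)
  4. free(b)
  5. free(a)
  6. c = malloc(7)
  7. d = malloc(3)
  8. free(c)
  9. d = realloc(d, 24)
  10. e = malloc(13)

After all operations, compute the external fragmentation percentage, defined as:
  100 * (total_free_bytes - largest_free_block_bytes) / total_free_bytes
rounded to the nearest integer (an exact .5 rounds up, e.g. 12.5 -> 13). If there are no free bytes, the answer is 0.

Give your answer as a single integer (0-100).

Op 1: a = malloc(1) -> a = 0; heap: [0-0 ALLOC][1-58 FREE]
Op 2: a = realloc(a, 5) -> a = 0; heap: [0-4 ALLOC][5-58 FREE]
Op 3: b = malloc(4) -> b = 5; heap: [0-4 ALLOC][5-8 ALLOC][9-58 FREE]
Op 4: free(b) -> (freed b); heap: [0-4 ALLOC][5-58 FREE]
Op 5: free(a) -> (freed a); heap: [0-58 FREE]
Op 6: c = malloc(7) -> c = 0; heap: [0-6 ALLOC][7-58 FREE]
Op 7: d = malloc(3) -> d = 7; heap: [0-6 ALLOC][7-9 ALLOC][10-58 FREE]
Op 8: free(c) -> (freed c); heap: [0-6 FREE][7-9 ALLOC][10-58 FREE]
Op 9: d = realloc(d, 24) -> d = 7; heap: [0-6 FREE][7-30 ALLOC][31-58 FREE]
Op 10: e = malloc(13) -> e = 31; heap: [0-6 FREE][7-30 ALLOC][31-43 ALLOC][44-58 FREE]
Free blocks: [7 15] total_free=22 largest=15 -> 100*(22-15)/22 = 700/22 ≈ 31.818 -> rounds to 32

Answer: 32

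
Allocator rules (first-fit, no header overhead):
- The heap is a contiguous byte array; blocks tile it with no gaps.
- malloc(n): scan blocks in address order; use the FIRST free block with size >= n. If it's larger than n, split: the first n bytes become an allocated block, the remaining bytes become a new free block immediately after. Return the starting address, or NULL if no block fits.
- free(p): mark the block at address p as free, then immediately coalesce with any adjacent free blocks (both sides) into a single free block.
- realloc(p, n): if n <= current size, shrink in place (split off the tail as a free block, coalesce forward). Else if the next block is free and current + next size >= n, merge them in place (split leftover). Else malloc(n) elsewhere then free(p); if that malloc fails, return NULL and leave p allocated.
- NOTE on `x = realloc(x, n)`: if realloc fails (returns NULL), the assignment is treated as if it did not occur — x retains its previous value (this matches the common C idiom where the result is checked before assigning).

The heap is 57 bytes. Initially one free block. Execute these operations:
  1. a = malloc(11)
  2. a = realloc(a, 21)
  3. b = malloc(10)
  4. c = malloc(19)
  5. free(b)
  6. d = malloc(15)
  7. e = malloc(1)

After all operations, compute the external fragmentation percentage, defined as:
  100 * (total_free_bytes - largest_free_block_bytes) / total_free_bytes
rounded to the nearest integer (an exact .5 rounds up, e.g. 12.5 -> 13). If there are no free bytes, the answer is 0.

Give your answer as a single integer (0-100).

Answer: 44

Derivation:
Op 1: a = malloc(11) -> a = 0; heap: [0-10 ALLOC][11-56 FREE]
Op 2: a = realloc(a, 21) -> a = 0; heap: [0-20 ALLOC][21-56 FREE]
Op 3: b = malloc(10) -> b = 21; heap: [0-20 ALLOC][21-30 ALLOC][31-56 FREE]
Op 4: c = malloc(19) -> c = 31; heap: [0-20 ALLOC][21-30 ALLOC][31-49 ALLOC][50-56 FREE]
Op 5: free(b) -> (freed b); heap: [0-20 ALLOC][21-30 FREE][31-49 ALLOC][50-56 FREE]
Op 6: d = malloc(15) -> d = NULL; heap: [0-20 ALLOC][21-30 FREE][31-49 ALLOC][50-56 FREE]
Op 7: e = malloc(1) -> e = 21; heap: [0-20 ALLOC][21-21 ALLOC][22-30 FREE][31-49 ALLOC][50-56 FREE]
Free blocks: [9 7] total_free=16 largest=9 -> 100*(16-9)/16 = 700/16 = 43.75 -> rounds to 44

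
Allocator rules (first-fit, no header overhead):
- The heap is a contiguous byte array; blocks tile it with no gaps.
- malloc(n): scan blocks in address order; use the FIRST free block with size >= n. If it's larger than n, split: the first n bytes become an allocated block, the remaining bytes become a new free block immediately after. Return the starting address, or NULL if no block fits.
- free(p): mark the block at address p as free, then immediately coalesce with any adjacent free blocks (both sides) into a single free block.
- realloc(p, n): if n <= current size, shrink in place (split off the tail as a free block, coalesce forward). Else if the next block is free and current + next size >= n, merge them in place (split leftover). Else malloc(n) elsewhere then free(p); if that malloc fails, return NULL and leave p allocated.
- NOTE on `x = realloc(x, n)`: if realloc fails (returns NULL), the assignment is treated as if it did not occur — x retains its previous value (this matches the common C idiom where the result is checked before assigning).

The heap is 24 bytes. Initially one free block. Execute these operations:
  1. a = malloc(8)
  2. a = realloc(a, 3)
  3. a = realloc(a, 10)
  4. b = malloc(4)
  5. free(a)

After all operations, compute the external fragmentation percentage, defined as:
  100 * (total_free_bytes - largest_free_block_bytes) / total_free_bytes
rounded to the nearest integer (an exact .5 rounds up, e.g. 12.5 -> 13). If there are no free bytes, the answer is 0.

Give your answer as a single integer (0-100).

Answer: 50

Derivation:
Op 1: a = malloc(8) -> a = 0; heap: [0-7 ALLOC][8-23 FREE]
Op 2: a = realloc(a, 3) -> a = 0; heap: [0-2 ALLOC][3-23 FREE]
Op 3: a = realloc(a, 10) -> a = 0; heap: [0-9 ALLOC][10-23 FREE]
Op 4: b = malloc(4) -> b = 10; heap: [0-9 ALLOC][10-13 ALLOC][14-23 FREE]
Op 5: free(a) -> (freed a); heap: [0-9 FREE][10-13 ALLOC][14-23 FREE]
Free blocks: [10 10] total_free=20 largest=10 -> 100*(20-10)/20 = 1000/20 = 50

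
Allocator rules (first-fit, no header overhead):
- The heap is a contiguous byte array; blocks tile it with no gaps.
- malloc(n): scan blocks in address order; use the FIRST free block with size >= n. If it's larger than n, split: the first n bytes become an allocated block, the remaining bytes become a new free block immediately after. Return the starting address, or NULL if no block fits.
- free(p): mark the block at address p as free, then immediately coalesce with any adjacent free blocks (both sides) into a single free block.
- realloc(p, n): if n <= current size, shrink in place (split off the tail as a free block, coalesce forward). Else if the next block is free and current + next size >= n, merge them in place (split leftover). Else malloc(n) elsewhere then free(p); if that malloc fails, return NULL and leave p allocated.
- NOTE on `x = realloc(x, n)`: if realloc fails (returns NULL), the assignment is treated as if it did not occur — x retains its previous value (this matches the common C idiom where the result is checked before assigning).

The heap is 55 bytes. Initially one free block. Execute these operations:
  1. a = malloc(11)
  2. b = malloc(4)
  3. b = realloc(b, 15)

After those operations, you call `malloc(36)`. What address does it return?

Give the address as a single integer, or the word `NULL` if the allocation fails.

Op 1: a = malloc(11) -> a = 0; heap: [0-10 ALLOC][11-54 FREE]
Op 2: b = malloc(4) -> b = 11; heap: [0-10 ALLOC][11-14 ALLOC][15-54 FREE]
Op 3: b = realloc(b, 15) -> b = 11; heap: [0-10 ALLOC][11-25 ALLOC][26-54 FREE]
malloc(36): first-fit scan over [0-10 ALLOC][11-25 ALLOC][26-54 FREE] -> NULL

Answer: NULL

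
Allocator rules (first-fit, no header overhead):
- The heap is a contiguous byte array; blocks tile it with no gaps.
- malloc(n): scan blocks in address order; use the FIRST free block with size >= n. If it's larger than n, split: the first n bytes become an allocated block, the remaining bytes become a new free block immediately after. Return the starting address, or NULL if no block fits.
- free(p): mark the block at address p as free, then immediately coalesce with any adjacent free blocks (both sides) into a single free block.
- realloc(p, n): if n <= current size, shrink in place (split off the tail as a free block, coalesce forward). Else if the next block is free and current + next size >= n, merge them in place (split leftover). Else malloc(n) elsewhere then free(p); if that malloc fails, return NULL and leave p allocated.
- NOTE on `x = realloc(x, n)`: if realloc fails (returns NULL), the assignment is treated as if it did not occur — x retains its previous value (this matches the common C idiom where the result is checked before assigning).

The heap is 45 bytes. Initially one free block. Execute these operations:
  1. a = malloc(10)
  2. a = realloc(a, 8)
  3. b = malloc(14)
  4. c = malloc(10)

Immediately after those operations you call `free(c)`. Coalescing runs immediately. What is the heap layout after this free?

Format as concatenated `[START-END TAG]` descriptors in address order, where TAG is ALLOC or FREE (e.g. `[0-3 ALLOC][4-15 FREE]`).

Answer: [0-7 ALLOC][8-21 ALLOC][22-44 FREE]

Derivation:
Op 1: a = malloc(10) -> a = 0; heap: [0-9 ALLOC][10-44 FREE]
Op 2: a = realloc(a, 8) -> a = 0; heap: [0-7 ALLOC][8-44 FREE]
Op 3: b = malloc(14) -> b = 8; heap: [0-7 ALLOC][8-21 ALLOC][22-44 FREE]
Op 4: c = malloc(10) -> c = 22; heap: [0-7 ALLOC][8-21 ALLOC][22-31 ALLOC][32-44 FREE]
free(c): c = 22 -> block [22-31 ALLOC]; mark free, coalesce with adjacent free neighbors -> [0-7 ALLOC][8-21 ALLOC][22-44 FREE]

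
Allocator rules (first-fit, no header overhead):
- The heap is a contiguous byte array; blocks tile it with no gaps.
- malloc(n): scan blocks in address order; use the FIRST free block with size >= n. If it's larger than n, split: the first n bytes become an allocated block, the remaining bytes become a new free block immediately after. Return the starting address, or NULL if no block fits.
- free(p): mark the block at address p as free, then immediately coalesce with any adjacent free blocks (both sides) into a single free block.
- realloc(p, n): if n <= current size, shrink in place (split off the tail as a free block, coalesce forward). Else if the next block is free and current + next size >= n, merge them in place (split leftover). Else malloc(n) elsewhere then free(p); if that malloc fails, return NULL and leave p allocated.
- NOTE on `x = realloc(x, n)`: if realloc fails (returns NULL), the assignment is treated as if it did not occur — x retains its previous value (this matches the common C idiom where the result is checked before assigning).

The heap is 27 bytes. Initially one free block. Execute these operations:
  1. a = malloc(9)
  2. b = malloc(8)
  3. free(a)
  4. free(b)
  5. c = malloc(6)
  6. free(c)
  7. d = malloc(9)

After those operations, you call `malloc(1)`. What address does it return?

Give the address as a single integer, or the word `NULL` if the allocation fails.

Answer: 9

Derivation:
Op 1: a = malloc(9) -> a = 0; heap: [0-8 ALLOC][9-26 FREE]
Op 2: b = malloc(8) -> b = 9; heap: [0-8 ALLOC][9-16 ALLOC][17-26 FREE]
Op 3: free(a) -> (freed a); heap: [0-8 FREE][9-16 ALLOC][17-26 FREE]
Op 4: free(b) -> (freed b); heap: [0-26 FREE]
Op 5: c = malloc(6) -> c = 0; heap: [0-5 ALLOC][6-26 FREE]
Op 6: free(c) -> (freed c); heap: [0-26 FREE]
Op 7: d = malloc(9) -> d = 0; heap: [0-8 ALLOC][9-26 FREE]
malloc(1): first-fit scan over [0-8 ALLOC][9-26 FREE] -> 9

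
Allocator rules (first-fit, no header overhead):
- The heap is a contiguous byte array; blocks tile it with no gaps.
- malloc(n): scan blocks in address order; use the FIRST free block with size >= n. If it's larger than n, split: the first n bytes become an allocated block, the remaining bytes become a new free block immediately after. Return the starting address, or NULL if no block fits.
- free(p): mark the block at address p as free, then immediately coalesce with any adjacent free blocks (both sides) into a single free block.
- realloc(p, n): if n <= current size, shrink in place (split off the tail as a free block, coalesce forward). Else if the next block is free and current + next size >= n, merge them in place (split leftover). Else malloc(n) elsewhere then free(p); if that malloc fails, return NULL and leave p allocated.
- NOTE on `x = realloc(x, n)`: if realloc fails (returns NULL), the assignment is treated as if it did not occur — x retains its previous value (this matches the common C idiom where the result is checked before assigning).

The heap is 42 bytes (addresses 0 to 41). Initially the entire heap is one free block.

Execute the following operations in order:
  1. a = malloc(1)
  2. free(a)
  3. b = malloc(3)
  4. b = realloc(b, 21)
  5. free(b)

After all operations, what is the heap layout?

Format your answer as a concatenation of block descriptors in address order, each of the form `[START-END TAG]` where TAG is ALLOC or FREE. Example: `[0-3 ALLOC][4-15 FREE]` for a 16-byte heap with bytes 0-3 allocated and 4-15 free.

Op 1: a = malloc(1) -> a = 0; heap: [0-0 ALLOC][1-41 FREE]
Op 2: free(a) -> (freed a); heap: [0-41 FREE]
Op 3: b = malloc(3) -> b = 0; heap: [0-2 ALLOC][3-41 FREE]
Op 4: b = realloc(b, 21) -> b = 0; heap: [0-20 ALLOC][21-41 FREE]
Op 5: free(b) -> (freed b); heap: [0-41 FREE]

Answer: [0-41 FREE]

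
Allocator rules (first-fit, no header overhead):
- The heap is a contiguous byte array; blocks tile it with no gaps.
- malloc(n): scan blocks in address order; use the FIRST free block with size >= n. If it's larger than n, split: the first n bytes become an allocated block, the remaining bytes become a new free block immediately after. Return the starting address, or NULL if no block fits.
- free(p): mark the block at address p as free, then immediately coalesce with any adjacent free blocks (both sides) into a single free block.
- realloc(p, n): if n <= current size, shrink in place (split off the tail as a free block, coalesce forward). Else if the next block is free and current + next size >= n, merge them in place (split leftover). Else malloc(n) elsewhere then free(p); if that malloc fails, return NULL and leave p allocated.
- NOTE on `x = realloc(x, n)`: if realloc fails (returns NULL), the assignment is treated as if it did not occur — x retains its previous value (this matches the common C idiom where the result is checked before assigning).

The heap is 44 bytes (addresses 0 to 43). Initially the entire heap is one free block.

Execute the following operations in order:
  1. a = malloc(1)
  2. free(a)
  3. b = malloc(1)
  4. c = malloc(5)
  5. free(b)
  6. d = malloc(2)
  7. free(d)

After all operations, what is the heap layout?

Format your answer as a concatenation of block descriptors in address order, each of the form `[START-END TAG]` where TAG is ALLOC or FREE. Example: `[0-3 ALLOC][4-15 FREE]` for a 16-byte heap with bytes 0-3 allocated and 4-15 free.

Answer: [0-0 FREE][1-5 ALLOC][6-43 FREE]

Derivation:
Op 1: a = malloc(1) -> a = 0; heap: [0-0 ALLOC][1-43 FREE]
Op 2: free(a) -> (freed a); heap: [0-43 FREE]
Op 3: b = malloc(1) -> b = 0; heap: [0-0 ALLOC][1-43 FREE]
Op 4: c = malloc(5) -> c = 1; heap: [0-0 ALLOC][1-5 ALLOC][6-43 FREE]
Op 5: free(b) -> (freed b); heap: [0-0 FREE][1-5 ALLOC][6-43 FREE]
Op 6: d = malloc(2) -> d = 6; heap: [0-0 FREE][1-5 ALLOC][6-7 ALLOC][8-43 FREE]
Op 7: free(d) -> (freed d); heap: [0-0 FREE][1-5 ALLOC][6-43 FREE]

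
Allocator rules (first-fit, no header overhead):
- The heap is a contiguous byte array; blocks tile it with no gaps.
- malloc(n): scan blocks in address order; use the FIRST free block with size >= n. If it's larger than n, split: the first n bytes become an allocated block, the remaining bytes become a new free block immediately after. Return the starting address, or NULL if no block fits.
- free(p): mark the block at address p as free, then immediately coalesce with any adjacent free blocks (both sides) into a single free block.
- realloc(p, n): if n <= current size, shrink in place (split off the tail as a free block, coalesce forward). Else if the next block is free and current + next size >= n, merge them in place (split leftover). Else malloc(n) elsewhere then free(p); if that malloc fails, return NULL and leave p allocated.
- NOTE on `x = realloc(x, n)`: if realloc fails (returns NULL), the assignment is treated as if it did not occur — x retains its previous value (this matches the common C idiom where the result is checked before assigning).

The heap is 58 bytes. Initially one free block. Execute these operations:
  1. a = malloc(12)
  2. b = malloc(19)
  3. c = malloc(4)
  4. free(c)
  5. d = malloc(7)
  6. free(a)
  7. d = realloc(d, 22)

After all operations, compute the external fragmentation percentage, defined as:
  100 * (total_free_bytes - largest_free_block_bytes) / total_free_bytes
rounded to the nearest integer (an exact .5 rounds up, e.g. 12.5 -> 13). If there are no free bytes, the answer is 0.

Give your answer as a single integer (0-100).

Op 1: a = malloc(12) -> a = 0; heap: [0-11 ALLOC][12-57 FREE]
Op 2: b = malloc(19) -> b = 12; heap: [0-11 ALLOC][12-30 ALLOC][31-57 FREE]
Op 3: c = malloc(4) -> c = 31; heap: [0-11 ALLOC][12-30 ALLOC][31-34 ALLOC][35-57 FREE]
Op 4: free(c) -> (freed c); heap: [0-11 ALLOC][12-30 ALLOC][31-57 FREE]
Op 5: d = malloc(7) -> d = 31; heap: [0-11 ALLOC][12-30 ALLOC][31-37 ALLOC][38-57 FREE]
Op 6: free(a) -> (freed a); heap: [0-11 FREE][12-30 ALLOC][31-37 ALLOC][38-57 FREE]
Op 7: d = realloc(d, 22) -> d = 31; heap: [0-11 FREE][12-30 ALLOC][31-52 ALLOC][53-57 FREE]
Free blocks: [12 5] total_free=17 largest=12 -> 100*(17-12)/17 = 500/17 ≈ 29.412 -> rounds to 29

Answer: 29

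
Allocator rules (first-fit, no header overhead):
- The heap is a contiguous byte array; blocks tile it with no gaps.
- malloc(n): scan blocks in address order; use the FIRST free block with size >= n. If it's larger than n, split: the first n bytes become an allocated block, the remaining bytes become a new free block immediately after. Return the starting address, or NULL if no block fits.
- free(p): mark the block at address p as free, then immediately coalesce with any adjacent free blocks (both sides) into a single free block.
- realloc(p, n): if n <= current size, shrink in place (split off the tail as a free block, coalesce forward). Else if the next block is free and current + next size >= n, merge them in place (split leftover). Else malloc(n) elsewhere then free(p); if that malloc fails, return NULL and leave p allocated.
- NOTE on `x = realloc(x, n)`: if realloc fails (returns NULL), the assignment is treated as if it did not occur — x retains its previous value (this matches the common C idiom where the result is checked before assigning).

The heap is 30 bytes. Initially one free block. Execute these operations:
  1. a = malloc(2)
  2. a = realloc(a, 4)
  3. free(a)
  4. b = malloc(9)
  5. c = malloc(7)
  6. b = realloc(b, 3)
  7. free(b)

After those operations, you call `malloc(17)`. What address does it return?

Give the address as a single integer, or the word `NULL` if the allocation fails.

Answer: NULL

Derivation:
Op 1: a = malloc(2) -> a = 0; heap: [0-1 ALLOC][2-29 FREE]
Op 2: a = realloc(a, 4) -> a = 0; heap: [0-3 ALLOC][4-29 FREE]
Op 3: free(a) -> (freed a); heap: [0-29 FREE]
Op 4: b = malloc(9) -> b = 0; heap: [0-8 ALLOC][9-29 FREE]
Op 5: c = malloc(7) -> c = 9; heap: [0-8 ALLOC][9-15 ALLOC][16-29 FREE]
Op 6: b = realloc(b, 3) -> b = 0; heap: [0-2 ALLOC][3-8 FREE][9-15 ALLOC][16-29 FREE]
Op 7: free(b) -> (freed b); heap: [0-8 FREE][9-15 ALLOC][16-29 FREE]
malloc(17): first-fit scan over [0-8 FREE][9-15 ALLOC][16-29 FREE] -> NULL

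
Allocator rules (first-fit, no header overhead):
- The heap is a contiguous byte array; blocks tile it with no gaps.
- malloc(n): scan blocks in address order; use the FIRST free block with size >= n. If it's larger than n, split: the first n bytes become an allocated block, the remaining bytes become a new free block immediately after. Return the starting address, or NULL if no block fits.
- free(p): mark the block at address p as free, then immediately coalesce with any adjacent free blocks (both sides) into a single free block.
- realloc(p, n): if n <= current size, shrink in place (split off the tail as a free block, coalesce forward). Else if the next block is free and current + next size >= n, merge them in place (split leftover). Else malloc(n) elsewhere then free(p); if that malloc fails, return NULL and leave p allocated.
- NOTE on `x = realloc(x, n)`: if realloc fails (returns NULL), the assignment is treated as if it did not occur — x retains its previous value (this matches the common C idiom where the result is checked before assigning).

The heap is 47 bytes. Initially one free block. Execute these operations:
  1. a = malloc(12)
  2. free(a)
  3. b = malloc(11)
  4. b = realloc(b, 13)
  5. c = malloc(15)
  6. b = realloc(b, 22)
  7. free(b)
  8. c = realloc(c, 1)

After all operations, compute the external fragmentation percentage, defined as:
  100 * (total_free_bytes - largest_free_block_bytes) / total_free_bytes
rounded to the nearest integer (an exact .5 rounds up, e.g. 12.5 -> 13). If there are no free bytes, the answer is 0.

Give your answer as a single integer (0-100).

Op 1: a = malloc(12) -> a = 0; heap: [0-11 ALLOC][12-46 FREE]
Op 2: free(a) -> (freed a); heap: [0-46 FREE]
Op 3: b = malloc(11) -> b = 0; heap: [0-10 ALLOC][11-46 FREE]
Op 4: b = realloc(b, 13) -> b = 0; heap: [0-12 ALLOC][13-46 FREE]
Op 5: c = malloc(15) -> c = 13; heap: [0-12 ALLOC][13-27 ALLOC][28-46 FREE]
Op 6: b = realloc(b, 22) -> NULL (b unchanged); heap: [0-12 ALLOC][13-27 ALLOC][28-46 FREE]
Op 7: free(b) -> (freed b); heap: [0-12 FREE][13-27 ALLOC][28-46 FREE]
Op 8: c = realloc(c, 1) -> c = 13; heap: [0-12 FREE][13-13 ALLOC][14-46 FREE]
Free blocks: [13 33] total_free=46 largest=33 -> 100*(46-33)/46 = 1300/46 ≈ 28.261 -> rounds to 28

Answer: 28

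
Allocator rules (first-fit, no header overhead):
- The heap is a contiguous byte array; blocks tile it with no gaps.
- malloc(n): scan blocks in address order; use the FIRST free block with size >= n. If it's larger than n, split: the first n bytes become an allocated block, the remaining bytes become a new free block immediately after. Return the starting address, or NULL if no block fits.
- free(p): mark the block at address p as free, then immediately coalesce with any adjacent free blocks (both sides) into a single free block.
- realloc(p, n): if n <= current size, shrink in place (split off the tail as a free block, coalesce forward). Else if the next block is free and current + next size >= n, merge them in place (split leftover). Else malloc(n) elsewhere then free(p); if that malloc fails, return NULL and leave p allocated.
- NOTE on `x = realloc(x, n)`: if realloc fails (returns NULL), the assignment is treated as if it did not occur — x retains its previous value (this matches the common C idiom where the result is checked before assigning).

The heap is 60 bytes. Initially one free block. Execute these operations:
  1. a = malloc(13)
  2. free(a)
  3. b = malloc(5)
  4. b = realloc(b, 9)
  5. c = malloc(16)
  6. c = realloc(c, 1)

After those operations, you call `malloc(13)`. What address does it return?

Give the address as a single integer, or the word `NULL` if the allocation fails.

Answer: 10

Derivation:
Op 1: a = malloc(13) -> a = 0; heap: [0-12 ALLOC][13-59 FREE]
Op 2: free(a) -> (freed a); heap: [0-59 FREE]
Op 3: b = malloc(5) -> b = 0; heap: [0-4 ALLOC][5-59 FREE]
Op 4: b = realloc(b, 9) -> b = 0; heap: [0-8 ALLOC][9-59 FREE]
Op 5: c = malloc(16) -> c = 9; heap: [0-8 ALLOC][9-24 ALLOC][25-59 FREE]
Op 6: c = realloc(c, 1) -> c = 9; heap: [0-8 ALLOC][9-9 ALLOC][10-59 FREE]
malloc(13): first-fit scan over [0-8 ALLOC][9-9 ALLOC][10-59 FREE] -> 10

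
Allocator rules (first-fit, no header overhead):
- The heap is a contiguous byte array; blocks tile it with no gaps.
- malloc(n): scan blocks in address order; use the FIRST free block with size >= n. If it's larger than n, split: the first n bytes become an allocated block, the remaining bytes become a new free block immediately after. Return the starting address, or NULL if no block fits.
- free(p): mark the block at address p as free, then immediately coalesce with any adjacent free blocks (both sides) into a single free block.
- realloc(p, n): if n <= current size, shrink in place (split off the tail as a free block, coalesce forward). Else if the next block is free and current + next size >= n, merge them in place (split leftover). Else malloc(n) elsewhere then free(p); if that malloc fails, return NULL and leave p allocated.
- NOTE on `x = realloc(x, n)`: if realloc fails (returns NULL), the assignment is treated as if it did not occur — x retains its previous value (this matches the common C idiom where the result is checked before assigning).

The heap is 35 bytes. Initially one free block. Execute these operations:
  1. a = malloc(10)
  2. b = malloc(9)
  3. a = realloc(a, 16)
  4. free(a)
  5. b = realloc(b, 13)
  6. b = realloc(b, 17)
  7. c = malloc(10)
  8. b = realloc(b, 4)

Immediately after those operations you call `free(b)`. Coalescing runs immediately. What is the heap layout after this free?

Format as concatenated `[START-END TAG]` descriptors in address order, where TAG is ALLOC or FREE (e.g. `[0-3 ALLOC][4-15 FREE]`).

Answer: [0-9 ALLOC][10-34 FREE]

Derivation:
Op 1: a = malloc(10) -> a = 0; heap: [0-9 ALLOC][10-34 FREE]
Op 2: b = malloc(9) -> b = 10; heap: [0-9 ALLOC][10-18 ALLOC][19-34 FREE]
Op 3: a = realloc(a, 16) -> a = 19; heap: [0-9 FREE][10-18 ALLOC][19-34 ALLOC]
Op 4: free(a) -> (freed a); heap: [0-9 FREE][10-18 ALLOC][19-34 FREE]
Op 5: b = realloc(b, 13) -> b = 10; heap: [0-9 FREE][10-22 ALLOC][23-34 FREE]
Op 6: b = realloc(b, 17) -> b = 10; heap: [0-9 FREE][10-26 ALLOC][27-34 FREE]
Op 7: c = malloc(10) -> c = 0; heap: [0-9 ALLOC][10-26 ALLOC][27-34 FREE]
Op 8: b = realloc(b, 4) -> b = 10; heap: [0-9 ALLOC][10-13 ALLOC][14-34 FREE]
free(b): b = 10 -> block [10-13 ALLOC]; mark free, coalesce with adjacent free neighbors -> [0-9 ALLOC][10-34 FREE]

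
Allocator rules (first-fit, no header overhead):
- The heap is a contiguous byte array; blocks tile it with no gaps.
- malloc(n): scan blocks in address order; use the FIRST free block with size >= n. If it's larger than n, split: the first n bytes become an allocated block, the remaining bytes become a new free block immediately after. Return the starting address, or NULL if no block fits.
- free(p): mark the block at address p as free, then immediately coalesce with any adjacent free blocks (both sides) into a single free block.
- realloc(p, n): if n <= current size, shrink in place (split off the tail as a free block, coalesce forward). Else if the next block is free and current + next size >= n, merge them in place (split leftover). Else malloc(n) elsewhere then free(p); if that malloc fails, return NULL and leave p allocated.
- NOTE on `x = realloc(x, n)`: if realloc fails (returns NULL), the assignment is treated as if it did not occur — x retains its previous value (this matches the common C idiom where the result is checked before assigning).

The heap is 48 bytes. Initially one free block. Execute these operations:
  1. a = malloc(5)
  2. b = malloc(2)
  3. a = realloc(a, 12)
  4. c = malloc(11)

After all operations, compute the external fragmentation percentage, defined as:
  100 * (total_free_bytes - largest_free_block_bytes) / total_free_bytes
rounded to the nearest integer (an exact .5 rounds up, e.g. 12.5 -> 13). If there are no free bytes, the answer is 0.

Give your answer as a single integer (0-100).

Op 1: a = malloc(5) -> a = 0; heap: [0-4 ALLOC][5-47 FREE]
Op 2: b = malloc(2) -> b = 5; heap: [0-4 ALLOC][5-6 ALLOC][7-47 FREE]
Op 3: a = realloc(a, 12) -> a = 7; heap: [0-4 FREE][5-6 ALLOC][7-18 ALLOC][19-47 FREE]
Op 4: c = malloc(11) -> c = 19; heap: [0-4 FREE][5-6 ALLOC][7-18 ALLOC][19-29 ALLOC][30-47 FREE]
Free blocks: [5 18] total_free=23 largest=18 -> 100*(23-18)/23 = 500/23 ≈ 21.739 -> rounds to 22

Answer: 22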